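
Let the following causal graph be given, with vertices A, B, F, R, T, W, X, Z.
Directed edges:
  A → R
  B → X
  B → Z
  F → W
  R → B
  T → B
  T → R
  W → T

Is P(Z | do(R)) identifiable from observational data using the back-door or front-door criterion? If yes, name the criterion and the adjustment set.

desc(R)\{R}={B,X,Z}; candidates ⊆ {A,F,T,W}.
size 0: {}; under {} R still reaches {A,B,F,T,W,X,Z} ∋ Z.
{T}: R⊥Z given {T} in G with R→· removed — back-door holds.
P(Z|do(R)) = Σ_{T} P(Z|R,T)·P(T).

P(Z|do(R)): backdoor, adjust for {T}.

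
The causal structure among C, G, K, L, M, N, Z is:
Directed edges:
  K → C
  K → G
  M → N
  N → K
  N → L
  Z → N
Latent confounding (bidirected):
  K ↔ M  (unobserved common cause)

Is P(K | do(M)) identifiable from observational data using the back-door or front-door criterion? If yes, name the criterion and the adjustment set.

desc(M)\{M}={C,G,K,L,N}; candidates ⊆ {Z}.
M↔K: latent back-door arc(s) into M.
size 0: {}; under {} M still reaches {C,G,K} ∋ K.
size 1: {Z}; under {Z} M still reaches {C,G,K} ∋ K.
M↔K cannot be blocked by any observed set — no back-door set.
{N}: (i) intercepts every directed M→K path; (ii) no back-door M→{N}; (iii) {M} blocks every back-door {N}→K. Front-door holds.
P(K|do(M)) = Σ_{N} P(N|M) Σ_{M'} P(K|N,M')P(M').

P(K|do(M)): frontdoor, adjust for {N}.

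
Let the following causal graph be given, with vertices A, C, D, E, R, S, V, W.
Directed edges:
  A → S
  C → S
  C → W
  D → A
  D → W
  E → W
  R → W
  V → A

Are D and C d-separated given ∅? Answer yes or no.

Bayes-Ball from D | ∅ reaches {A,S,W}.
C ∉ reach(D|∅) ⇒ D ⊥ C | ∅.

Yes — D ⊥ C | ∅.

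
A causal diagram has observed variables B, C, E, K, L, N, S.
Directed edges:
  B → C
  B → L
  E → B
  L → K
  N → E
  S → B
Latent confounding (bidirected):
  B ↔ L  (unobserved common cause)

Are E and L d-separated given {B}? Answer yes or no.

Bayes-Ball from E | {B} reaches {K,L,N,S}.
L ∈ reach(E|{B}) ⇒ E ⊥̸ L | {B}.

No — E and L are d-connected given {B}.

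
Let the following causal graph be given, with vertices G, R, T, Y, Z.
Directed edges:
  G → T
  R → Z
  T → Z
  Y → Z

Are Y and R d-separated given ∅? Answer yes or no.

Yes — Y ⊥ R | ∅.

Bayes-Ball from Y | ∅ reaches {Z}.
R ∉ reach(Y|∅) ⇒ Y ⊥ R | ∅.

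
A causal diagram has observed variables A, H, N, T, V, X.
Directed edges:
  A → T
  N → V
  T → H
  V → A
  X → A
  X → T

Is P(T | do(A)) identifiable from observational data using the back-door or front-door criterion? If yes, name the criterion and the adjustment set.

P(T|do(A)): backdoor, adjust for {X}.

desc(A)\{A}={H,T}; candidates ⊆ {N,V,X}.
size 0: {}; under {} A still reaches {H,N,T,V,X} ∋ T.
{X}: A⊥T given {X} in G with A→· removed — back-door holds.
P(T|do(A)) = Σ_{X} P(T|A,X)·P(X).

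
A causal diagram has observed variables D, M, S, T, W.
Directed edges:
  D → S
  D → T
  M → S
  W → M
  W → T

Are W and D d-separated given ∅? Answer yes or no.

Bayes-Ball from W | ∅ reaches {M,S,T}.
D ∉ reach(W|∅) ⇒ W ⊥ D | ∅.

Yes — W ⊥ D | ∅.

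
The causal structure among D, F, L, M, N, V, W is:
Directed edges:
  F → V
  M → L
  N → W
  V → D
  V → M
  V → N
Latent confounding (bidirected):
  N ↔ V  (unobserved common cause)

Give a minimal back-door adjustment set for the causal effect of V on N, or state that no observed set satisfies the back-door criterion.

desc(V)\{V}={D,L,M,N,W}; candidates ⊆ {F}.
V↔N: latent back-door arc(s) into V.
size 0: {}; under {} V still reaches {F,N,W} ∋ N.
size 1: {F}; under {F} V still reaches {N,W} ∋ N.
V↔N cannot be blocked by any observed set — no back-door set.

V→N: no observed back-door set.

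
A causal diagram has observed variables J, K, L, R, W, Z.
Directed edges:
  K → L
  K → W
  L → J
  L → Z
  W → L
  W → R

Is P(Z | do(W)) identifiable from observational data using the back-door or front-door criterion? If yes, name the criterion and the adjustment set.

desc(W)\{W}={J,L,R,Z}; candidates ⊆ {K}.
size 0: {}; under {} W still reaches {J,K,L,Z} ∋ Z.
{K}: W⊥Z given {K} in G with W→· removed — back-door holds.
P(Z|do(W)) = Σ_{K} P(Z|W,K)·P(K).

P(Z|do(W)): backdoor, adjust for {K}.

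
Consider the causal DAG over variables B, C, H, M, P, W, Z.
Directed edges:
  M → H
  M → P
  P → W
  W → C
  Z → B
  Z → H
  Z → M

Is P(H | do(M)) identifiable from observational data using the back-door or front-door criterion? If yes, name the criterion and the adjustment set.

P(H|do(M)): backdoor, adjust for {Z}.

desc(M)\{M}={C,H,P,W}; candidates ⊆ {B,Z}.
size 0: {}; under {} M still reaches {B,H,Z} ∋ H.
{Z}: M⊥H given {Z} in G with M→· removed — back-door holds.
P(H|do(M)) = Σ_{Z} P(H|M,Z)·P(Z).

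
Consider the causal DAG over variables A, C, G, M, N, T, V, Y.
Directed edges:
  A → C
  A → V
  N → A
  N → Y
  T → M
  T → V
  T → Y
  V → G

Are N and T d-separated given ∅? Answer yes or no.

Yes — N ⊥ T | ∅.

Bayes-Ball from N | ∅ reaches {A,C,G,V,Y}.
T ∉ reach(N|∅) ⇒ N ⊥ T | ∅.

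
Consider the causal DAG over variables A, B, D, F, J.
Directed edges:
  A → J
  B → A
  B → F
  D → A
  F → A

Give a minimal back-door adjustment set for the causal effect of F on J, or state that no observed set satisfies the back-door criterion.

F→J: minimal back-door set {B}.

desc(F)\{F}={A,J}; candidates ⊆ {B,D}.
size 0: {}; under {} F still reaches {A,B,J} ∋ J.
{B}: F⊥J given {B} in G with F→· removed — back-door holds.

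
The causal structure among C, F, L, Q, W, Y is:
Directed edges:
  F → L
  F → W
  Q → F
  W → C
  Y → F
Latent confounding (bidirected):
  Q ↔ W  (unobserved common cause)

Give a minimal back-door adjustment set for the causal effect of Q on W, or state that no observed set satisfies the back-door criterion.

desc(Q)\{Q}={C,F,L,W}; candidates ⊆ {Y}.
Q↔W: latent back-door arc(s) into Q.
size 0: {}; under {} Q still reaches {C,W} ∋ W.
size 1: {Y}; under {Y} Q still reaches {C,W} ∋ W.
Q↔W cannot be blocked by any observed set — no back-door set.

Q→W: no observed back-door set.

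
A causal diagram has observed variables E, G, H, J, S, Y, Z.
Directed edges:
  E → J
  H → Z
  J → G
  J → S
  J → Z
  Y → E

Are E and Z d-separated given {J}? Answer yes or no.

Bayes-Ball from E | {J} reaches {Y}.
Z ∉ reach(E|{J}) ⇒ E ⊥ Z | {J}.

Yes — E ⊥ Z | {J}.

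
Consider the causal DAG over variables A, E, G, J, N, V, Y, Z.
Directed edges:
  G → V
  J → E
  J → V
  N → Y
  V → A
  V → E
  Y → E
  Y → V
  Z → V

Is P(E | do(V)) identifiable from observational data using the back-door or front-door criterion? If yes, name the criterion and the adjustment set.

P(E|do(V)): backdoor, adjust for {J, Y}.

desc(V)\{V}={A,E}; candidates ⊆ {G,J,N,Y,Z}.
size 0: {}; under {} V still reaches {E,G,J,N,Y,Z} ∋ E.
size 1: {G}, {J}, {N} …(+2); under {G} V still reaches {E,J,N,Y,Z} ∋ E.
{J,Y}: V⊥E given {J,Y} in G with V→· removed — back-door holds.
P(E|do(V)) = Σ_{J,Y} P(E|V,J,Y)·P(J,Y).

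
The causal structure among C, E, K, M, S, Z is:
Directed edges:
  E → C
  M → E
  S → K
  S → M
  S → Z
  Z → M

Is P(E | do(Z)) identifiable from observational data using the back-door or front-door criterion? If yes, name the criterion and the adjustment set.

P(E|do(Z)): backdoor, adjust for {S}.

desc(Z)\{Z}={C,E,M}; candidates ⊆ {K,S}.
size 0: {}; under {} Z still reaches {C,E,K,M,S} ∋ E.
{S}: Z⊥E given {S} in G with Z→· removed — back-door holds.
P(E|do(Z)) = Σ_{S} P(E|Z,S)·P(S).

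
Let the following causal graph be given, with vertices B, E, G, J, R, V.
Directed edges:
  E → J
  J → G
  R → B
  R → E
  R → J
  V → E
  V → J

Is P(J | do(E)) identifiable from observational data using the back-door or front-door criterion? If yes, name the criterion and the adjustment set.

desc(E)\{E}={G,J}; candidates ⊆ {B,R,V}.
size 0: {}; under {} E still reaches {B,G,J,R,V} ∋ J.
size 1: {B}, {R}, {V}; under {B} E still reaches {G,J,R,V} ∋ J.
{R,V}: E⊥J given {R,V} in G with E→· removed — back-door holds.
P(J|do(E)) = Σ_{R,V} P(J|E,R,V)·P(R,V).

P(J|do(E)): backdoor, adjust for {R, V}.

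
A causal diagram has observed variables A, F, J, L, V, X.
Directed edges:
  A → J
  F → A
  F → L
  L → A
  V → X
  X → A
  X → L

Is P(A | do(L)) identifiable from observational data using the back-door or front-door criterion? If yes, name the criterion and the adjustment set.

desc(L)\{L}={A,J}; candidates ⊆ {F,V,X}.
size 0: {}; under {} L still reaches {A,F,J,V,X} ∋ A.
size 1: {F}, {V}, {X}; under {F} L still reaches {A,J,V,X} ∋ A.
{F,X}: L⊥A given {F,X} in G with L→· removed — back-door holds.
P(A|do(L)) = Σ_{F,X} P(A|L,F,X)·P(F,X).

P(A|do(L)): backdoor, adjust for {F, X}.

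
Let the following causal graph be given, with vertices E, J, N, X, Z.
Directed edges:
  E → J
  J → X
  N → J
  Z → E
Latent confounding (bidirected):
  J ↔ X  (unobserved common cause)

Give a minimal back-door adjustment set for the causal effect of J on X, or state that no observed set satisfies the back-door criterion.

J→X: no observed back-door set.

desc(J)\{J}={X}; candidates ⊆ {E,N,Z}.
J↔X: latent back-door arc(s) into J.
size 0: {}; under {} J still reaches {E,N,X,Z} ∋ X.
size 1: {E}, {N}, {Z}; under {E} J still reaches {N,X} ∋ X.
size 2: {E,N}, {E,Z}, {N,Z}; under {E,N} J still reaches {X} ∋ X.
J↔X cannot be blocked by any observed set — no back-door set.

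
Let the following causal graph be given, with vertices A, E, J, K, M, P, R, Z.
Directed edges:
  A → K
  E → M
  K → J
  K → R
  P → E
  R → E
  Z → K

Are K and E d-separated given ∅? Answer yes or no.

Bayes-Ball from K | ∅ reaches {A,E,J,M,R,Z}.
E ∈ reach(K|∅) ⇒ K ⊥̸ E | ∅.

No — K and E are d-connected given ∅.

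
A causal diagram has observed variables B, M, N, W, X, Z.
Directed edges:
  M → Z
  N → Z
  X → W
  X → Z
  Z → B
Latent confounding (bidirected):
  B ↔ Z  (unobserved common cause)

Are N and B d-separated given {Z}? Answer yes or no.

No — N and B are d-connected given {Z}.

Bayes-Ball from N | {Z} reaches {B,M,W,X}.
B ∈ reach(N|{Z}) ⇒ N ⊥̸ B | {Z}.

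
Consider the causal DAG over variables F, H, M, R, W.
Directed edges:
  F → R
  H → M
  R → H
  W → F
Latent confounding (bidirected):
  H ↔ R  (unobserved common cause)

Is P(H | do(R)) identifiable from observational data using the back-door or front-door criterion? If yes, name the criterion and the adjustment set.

desc(R)\{R}={H,M}; candidates ⊆ {F,W}.
R↔H: latent back-door arc(s) into R.
size 0: {}; under {} R still reaches {F,H,M,W} ∋ H.
size 1: {F}, {W}; under {F} R still reaches {H,M} ∋ H.
size 2: {F,W}; under {F,W} R still reaches {H,M} ∋ H.
R↔H cannot be blocked by any observed set — no back-door set.
No mediator lies on a directed R→…→H path.
Neither criterion identifies P(H|do(R)) in this graph.

P(H|do(R)): not identifiable (no BD/FD set).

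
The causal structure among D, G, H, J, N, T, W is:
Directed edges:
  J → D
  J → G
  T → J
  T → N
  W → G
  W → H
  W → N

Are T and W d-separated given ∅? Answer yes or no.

Yes — T ⊥ W | ∅.

Bayes-Ball from T | ∅ reaches {D,G,J,N}.
W ∉ reach(T|∅) ⇒ T ⊥ W | ∅.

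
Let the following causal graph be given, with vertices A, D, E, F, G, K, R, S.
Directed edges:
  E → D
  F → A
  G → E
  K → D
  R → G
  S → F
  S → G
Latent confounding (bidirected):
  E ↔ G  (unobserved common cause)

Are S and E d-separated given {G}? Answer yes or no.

No — S and E are d-connected given {G}.

Bayes-Ball from S | {G} reaches {A,D,E,F,R}.
E ∈ reach(S|{G}) ⇒ S ⊥̸ E | {G}.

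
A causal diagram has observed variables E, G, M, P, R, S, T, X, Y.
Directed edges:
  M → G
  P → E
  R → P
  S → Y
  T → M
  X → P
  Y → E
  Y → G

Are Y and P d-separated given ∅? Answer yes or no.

Bayes-Ball from Y | ∅ reaches {E,G,S}.
P ∉ reach(Y|∅) ⇒ Y ⊥ P | ∅.

Yes — Y ⊥ P | ∅.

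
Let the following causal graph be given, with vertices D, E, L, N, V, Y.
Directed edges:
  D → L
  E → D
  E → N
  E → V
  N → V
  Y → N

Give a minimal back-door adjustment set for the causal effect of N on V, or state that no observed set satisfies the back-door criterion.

desc(N)\{N}={V}; candidates ⊆ {D,E,L,Y}.
size 0: {}; under {} N still reaches {D,E,L,V,Y} ∋ V.
{E}: N⊥V given {E} in G with N→· removed — back-door holds.

N→V: minimal back-door set {E}.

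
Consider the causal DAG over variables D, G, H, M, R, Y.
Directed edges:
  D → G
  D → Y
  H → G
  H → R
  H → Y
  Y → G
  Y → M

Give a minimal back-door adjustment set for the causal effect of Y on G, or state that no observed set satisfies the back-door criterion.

desc(Y)\{Y}={G,M}; candidates ⊆ {D,H,R}.
size 0: {}; under {} Y still reaches {D,G,H,R} ∋ G.
size 1: {D}, {H}, {R}; under {D} Y still reaches {G,H,R} ∋ G.
{D,H}: Y⊥G given {D,H} in G with Y→· removed — back-door holds.

Y→G: minimal back-door set {D, H}.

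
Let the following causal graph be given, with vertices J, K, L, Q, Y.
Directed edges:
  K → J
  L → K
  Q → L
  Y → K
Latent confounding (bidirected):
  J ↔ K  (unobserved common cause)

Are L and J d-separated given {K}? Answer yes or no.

Bayes-Ball from L | {K} reaches {J,Q,Y}.
J ∈ reach(L|{K}) ⇒ L ⊥̸ J | {K}.

No — L and J are d-connected given {K}.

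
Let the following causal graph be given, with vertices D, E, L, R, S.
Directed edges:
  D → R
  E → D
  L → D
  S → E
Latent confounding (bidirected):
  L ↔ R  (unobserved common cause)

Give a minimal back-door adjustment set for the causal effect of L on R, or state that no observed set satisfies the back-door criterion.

desc(L)\{L}={D,R}; candidates ⊆ {E,S}.
L↔R: latent back-door arc(s) into L.
size 0: {}; under {} L still reaches {R} ∋ R.
size 1: {E}, {S}; under {E} L still reaches {R} ∋ R.
size 2: {E,S}; under {E,S} L still reaches {R} ∋ R.
L↔R cannot be blocked by any observed set — no back-door set.

L→R: no observed back-door set.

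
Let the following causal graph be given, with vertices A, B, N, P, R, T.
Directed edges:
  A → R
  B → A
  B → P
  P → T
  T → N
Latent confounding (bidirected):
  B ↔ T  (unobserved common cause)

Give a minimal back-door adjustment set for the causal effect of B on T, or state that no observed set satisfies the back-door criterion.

B→T: no observed back-door set.

desc(B)\{B}={A,N,P,R,T}; candidates ⊆ {—}.
B↔T: latent back-door arc(s) into B.
size 0: {}; under {} B still reaches {N,T} ∋ T.
B↔T cannot be blocked by any observed set — no back-door set.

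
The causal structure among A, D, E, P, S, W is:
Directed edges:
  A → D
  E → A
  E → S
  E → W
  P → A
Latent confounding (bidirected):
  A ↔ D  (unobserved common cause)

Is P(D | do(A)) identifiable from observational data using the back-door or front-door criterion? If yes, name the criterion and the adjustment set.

P(D|do(A)): not identifiable (no BD/FD set).

desc(A)\{A}={D}; candidates ⊆ {E,P,S,W}.
A↔D: latent back-door arc(s) into A.
size 0: {}; under {} A still reaches {D,E,P,S,W} ∋ D.
size 1: {E}, {P}, {S} …(+1); under {E} A still reaches {D,P} ∋ D.
size 2: {E,P}, {E,S}, {E,W} …(+3); under {E,P} A still reaches {D} ∋ D.
A↔D cannot be blocked by any observed set — no back-door set.
No mediator lies on a directed A→…→D path.
Neither criterion identifies P(D|do(A)) in this graph.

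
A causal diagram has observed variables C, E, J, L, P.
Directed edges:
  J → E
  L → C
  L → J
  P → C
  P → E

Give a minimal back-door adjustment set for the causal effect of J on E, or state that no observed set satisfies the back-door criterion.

J→E: minimal back-door set ∅.

desc(J)\{J}={E}; candidates ⊆ {C,L,P}.
∅: J⊥E given ∅ in G with J→· removed — back-door holds.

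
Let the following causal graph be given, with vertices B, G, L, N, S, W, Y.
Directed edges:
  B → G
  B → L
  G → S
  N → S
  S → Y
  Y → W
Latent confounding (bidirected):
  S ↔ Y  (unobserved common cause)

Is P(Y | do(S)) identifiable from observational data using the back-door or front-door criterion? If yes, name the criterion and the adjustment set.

desc(S)\{S}={W,Y}; candidates ⊆ {B,G,L,N}.
S↔Y: latent back-door arc(s) into S.
size 0: {}; under {} S still reaches {B,G,L,N,W,Y} ∋ Y.
size 1: {B}, {G}, {L} …(+1); under {B} S still reaches {G,N,W,Y} ∋ Y.
size 2: {B,G}, {B,L}, {B,N} …(+3); under {B,G} S still reaches {N,W,Y} ∋ Y.
S↔Y cannot be blocked by any observed set — no back-door set.
No mediator lies on a directed S→…→Y path.
Neither criterion identifies P(Y|do(S)) in this graph.

P(Y|do(S)): not identifiable (no BD/FD set).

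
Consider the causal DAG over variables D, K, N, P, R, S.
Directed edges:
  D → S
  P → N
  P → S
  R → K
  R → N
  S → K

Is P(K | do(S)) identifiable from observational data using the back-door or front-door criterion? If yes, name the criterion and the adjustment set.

desc(S)\{S}={K}; candidates ⊆ {D,N,P,R}.
∅: S⊥K given ∅ in G with S→· removed — back-door holds.
P(K|do(S)) = P(K|S) — no adjustment needed.

P(K|do(S)): backdoor, adjust for ∅.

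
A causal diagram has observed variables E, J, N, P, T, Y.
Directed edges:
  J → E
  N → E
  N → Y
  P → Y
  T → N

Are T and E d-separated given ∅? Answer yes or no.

Bayes-Ball from T | ∅ reaches {E,N,Y}.
E ∈ reach(T|∅) ⇒ T ⊥̸ E | ∅.

No — T and E are d-connected given ∅.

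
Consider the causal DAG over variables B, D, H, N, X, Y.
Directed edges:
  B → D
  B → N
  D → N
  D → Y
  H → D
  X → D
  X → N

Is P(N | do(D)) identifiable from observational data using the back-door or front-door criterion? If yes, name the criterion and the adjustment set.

P(N|do(D)): backdoor, adjust for {B, X}.

desc(D)\{D}={N,Y}; candidates ⊆ {B,H,X}.
size 0: {}; under {} D still reaches {B,H,N,X} ∋ N.
size 1: {B}, {H}, {X}; under {B} D still reaches {H,N,X} ∋ N.
{B,X}: D⊥N given {B,X} in G with D→· removed — back-door holds.
P(N|do(D)) = Σ_{B,X} P(N|D,B,X)·P(B,X).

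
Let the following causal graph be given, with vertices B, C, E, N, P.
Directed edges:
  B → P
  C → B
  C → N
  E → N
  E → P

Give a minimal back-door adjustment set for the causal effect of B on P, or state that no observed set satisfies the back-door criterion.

desc(B)\{B}={P}; candidates ⊆ {C,E,N}.
∅: B⊥P given ∅ in G with B→· removed — back-door holds.

B→P: minimal back-door set ∅.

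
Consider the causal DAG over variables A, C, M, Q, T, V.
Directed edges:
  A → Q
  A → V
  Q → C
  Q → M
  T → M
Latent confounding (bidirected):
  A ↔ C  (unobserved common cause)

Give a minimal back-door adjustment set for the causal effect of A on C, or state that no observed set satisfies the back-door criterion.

desc(A)\{A}={C,M,Q,V}; candidates ⊆ {T}.
A↔C: latent back-door arc(s) into A.
size 0: {}; under {} A still reaches {C} ∋ C.
size 1: {T}; under {T} A still reaches {C} ∋ C.
A↔C cannot be blocked by any observed set — no back-door set.

A→C: no observed back-door set.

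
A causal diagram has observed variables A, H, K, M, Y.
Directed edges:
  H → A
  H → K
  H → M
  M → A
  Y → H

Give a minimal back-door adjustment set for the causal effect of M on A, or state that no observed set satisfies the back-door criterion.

desc(M)\{M}={A}; candidates ⊆ {H,K,Y}.
size 0: {}; under {} M still reaches {A,H,K,Y} ∋ A.
{H}: M⊥A given {H} in G with M→· removed — back-door holds.

M→A: minimal back-door set {H}.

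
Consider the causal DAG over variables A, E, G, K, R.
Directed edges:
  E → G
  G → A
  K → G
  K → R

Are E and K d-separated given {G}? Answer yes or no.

No — E and K are d-connected given {G}.

Bayes-Ball from E | {G} reaches {K,R}.
K ∈ reach(E|{G}) ⇒ E ⊥̸ K | {G}.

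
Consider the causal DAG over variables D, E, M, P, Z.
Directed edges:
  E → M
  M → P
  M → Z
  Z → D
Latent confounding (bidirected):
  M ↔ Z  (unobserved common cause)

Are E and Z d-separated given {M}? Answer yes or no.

No — E and Z are d-connected given {M}.

Bayes-Ball from E | {M} reaches {D,Z}.
Z ∈ reach(E|{M}) ⇒ E ⊥̸ Z | {M}.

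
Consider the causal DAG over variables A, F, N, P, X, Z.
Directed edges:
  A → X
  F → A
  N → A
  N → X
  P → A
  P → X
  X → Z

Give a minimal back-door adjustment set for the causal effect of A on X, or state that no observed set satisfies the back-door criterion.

desc(A)\{A}={X,Z}; candidates ⊆ {F,N,P}.
size 0: {}; under {} A still reaches {F,N,P,X,Z} ∋ X.
size 1: {F}, {N}, {P}; under {F} A still reaches {N,P,X,Z} ∋ X.
{N,P}: A⊥X given {N,P} in G with A→· removed — back-door holds.

A→X: minimal back-door set {N, P}.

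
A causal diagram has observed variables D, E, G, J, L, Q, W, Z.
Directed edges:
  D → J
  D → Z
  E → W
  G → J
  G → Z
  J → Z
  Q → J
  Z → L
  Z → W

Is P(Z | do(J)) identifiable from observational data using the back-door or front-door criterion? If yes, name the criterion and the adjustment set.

P(Z|do(J)): backdoor, adjust for {D, G}.

desc(J)\{J}={L,W,Z}; candidates ⊆ {D,E,G,Q}.
size 0: {}; under {} J still reaches {D,G,L,Q,W,Z} ∋ Z.
size 1: {D}, {E}, {G} …(+1); under {D} J still reaches {G,L,Q,W,Z} ∋ Z.
{D,G}: J⊥Z given {D,G} in G with J→· removed — back-door holds.
P(Z|do(J)) = Σ_{D,G} P(Z|J,D,G)·P(D,G).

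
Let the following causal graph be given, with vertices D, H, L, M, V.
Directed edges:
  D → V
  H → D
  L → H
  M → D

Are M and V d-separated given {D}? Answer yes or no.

Bayes-Ball from M | {D} reaches {H,L}.
V ∉ reach(M|{D}) ⇒ M ⊥ V | {D}.

Yes — M ⊥ V | {D}.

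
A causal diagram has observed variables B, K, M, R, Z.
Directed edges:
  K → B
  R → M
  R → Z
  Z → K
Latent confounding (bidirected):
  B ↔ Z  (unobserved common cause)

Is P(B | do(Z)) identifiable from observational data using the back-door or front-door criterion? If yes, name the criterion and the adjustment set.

P(B|do(Z)): frontdoor, adjust for {K}.

desc(Z)\{Z}={B,K}; candidates ⊆ {M,R}.
Z↔B: latent back-door arc(s) into Z.
size 0: {}; under {} Z still reaches {B,M,R} ∋ B.
size 1: {M}, {R}; under {M} Z still reaches {B,R} ∋ B.
size 2: {M,R}; under {M,R} Z still reaches {B} ∋ B.
Z↔B cannot be blocked by any observed set — no back-door set.
{K}: (i) intercepts every directed Z→B path; (ii) no back-door Z→{K}; (iii) {Z} blocks every back-door {K}→B. Front-door holds.
P(B|do(Z)) = Σ_{K} P(K|Z) Σ_{Z'} P(B|K,Z')P(Z').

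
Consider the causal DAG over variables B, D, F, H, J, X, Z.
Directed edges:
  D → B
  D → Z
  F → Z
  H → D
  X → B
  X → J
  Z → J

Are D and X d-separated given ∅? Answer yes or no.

Yes — D ⊥ X | ∅.

Bayes-Ball from D | ∅ reaches {B,H,J,Z}.
X ∉ reach(D|∅) ⇒ D ⊥ X | ∅.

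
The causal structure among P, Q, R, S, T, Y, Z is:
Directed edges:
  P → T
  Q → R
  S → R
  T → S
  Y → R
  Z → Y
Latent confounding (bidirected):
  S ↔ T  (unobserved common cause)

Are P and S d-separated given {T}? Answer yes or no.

Bayes-Ball from P | {T} reaches {R,S}.
S ∈ reach(P|{T}) ⇒ P ⊥̸ S | {T}.

No — P and S are d-connected given {T}.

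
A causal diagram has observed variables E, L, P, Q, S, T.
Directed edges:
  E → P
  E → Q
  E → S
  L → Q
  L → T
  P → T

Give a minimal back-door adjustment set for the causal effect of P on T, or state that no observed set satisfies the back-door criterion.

desc(P)\{P}={T}; candidates ⊆ {E,L,Q,S}.
∅: P⊥T given ∅ in G with P→· removed — back-door holds.

P→T: minimal back-door set ∅.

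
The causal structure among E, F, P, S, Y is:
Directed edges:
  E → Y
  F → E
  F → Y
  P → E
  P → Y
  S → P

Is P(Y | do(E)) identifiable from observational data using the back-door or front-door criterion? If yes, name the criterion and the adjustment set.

P(Y|do(E)): backdoor, adjust for {F, P}.

desc(E)\{E}={Y}; candidates ⊆ {F,P,S}.
size 0: {}; under {} E still reaches {F,P,S,Y} ∋ Y.
size 1: {F}, {P}, {S}; under {F} E still reaches {P,S,Y} ∋ Y.
{F,P}: E⊥Y given {F,P} in G with E→· removed — back-door holds.
P(Y|do(E)) = Σ_{F,P} P(Y|E,F,P)·P(F,P).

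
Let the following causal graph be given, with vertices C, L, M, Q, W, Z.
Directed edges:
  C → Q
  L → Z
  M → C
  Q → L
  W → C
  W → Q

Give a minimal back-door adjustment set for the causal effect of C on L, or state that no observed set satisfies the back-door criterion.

desc(C)\{C}={L,Q,Z}; candidates ⊆ {M,W}.
size 0: {}; under {} C still reaches {L,M,Q,W,Z} ∋ L.
{W}: C⊥L given {W} in G with C→· removed — back-door holds.

C→L: minimal back-door set {W}.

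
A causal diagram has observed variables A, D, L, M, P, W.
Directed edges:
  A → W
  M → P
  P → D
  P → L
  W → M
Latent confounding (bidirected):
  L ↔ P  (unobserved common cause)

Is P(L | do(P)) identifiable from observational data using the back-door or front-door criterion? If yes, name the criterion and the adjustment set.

P(L|do(P)): not identifiable (no BD/FD set).

desc(P)\{P}={D,L}; candidates ⊆ {A,M,W}.
P↔L: latent back-door arc(s) into P.
size 0: {}; under {} P still reaches {A,L,M,W} ∋ L.
size 1: {A}, {M}, {W}; under {A} P still reaches {L,M,W} ∋ L.
size 2: {A,M}, {A,W}, {M,W}; under {A,M} P still reaches {L} ∋ L.
P↔L cannot be blocked by any observed set — no back-door set.
No mediator lies on a directed P→…→L path.
Neither criterion identifies P(L|do(P)) in this graph.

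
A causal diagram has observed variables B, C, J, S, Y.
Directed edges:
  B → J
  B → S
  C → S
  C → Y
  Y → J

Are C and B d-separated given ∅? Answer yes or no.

Bayes-Ball from C | ∅ reaches {J,S,Y}.
B ∉ reach(C|∅) ⇒ C ⊥ B | ∅.

Yes — C ⊥ B | ∅.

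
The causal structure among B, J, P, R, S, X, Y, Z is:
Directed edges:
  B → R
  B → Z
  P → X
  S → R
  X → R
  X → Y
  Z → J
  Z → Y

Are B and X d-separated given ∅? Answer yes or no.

Bayes-Ball from B | ∅ reaches {J,R,Y,Z}.
X ∉ reach(B|∅) ⇒ B ⊥ X | ∅.

Yes — B ⊥ X | ∅.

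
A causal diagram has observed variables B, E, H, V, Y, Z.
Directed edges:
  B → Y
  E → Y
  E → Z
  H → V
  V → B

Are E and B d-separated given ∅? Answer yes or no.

Yes — E ⊥ B | ∅.

Bayes-Ball from E | ∅ reaches {Y,Z}.
B ∉ reach(E|∅) ⇒ E ⊥ B | ∅.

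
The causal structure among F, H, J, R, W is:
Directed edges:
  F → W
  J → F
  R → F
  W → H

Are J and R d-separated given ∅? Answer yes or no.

Bayes-Ball from J | ∅ reaches {F,H,W}.
R ∉ reach(J|∅) ⇒ J ⊥ R | ∅.

Yes — J ⊥ R | ∅.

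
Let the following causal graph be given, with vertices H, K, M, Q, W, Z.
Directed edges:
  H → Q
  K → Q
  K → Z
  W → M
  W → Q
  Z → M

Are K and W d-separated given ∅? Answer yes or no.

Bayes-Ball from K | ∅ reaches {M,Q,Z}.
W ∉ reach(K|∅) ⇒ K ⊥ W | ∅.

Yes — K ⊥ W | ∅.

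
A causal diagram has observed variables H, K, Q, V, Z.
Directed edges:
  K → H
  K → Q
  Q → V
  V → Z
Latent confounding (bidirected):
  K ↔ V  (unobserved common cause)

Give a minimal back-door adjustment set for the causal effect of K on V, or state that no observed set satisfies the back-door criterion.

K→V: no observed back-door set.

desc(K)\{K}={H,Q,V,Z}; candidates ⊆ {—}.
K↔V: latent back-door arc(s) into K.
size 0: {}; under {} K still reaches {V,Z} ∋ V.
K↔V cannot be blocked by any observed set — no back-door set.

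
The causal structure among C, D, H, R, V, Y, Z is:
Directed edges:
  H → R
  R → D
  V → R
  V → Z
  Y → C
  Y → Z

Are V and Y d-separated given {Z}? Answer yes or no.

No — V and Y are d-connected given {Z}.

Bayes-Ball from V | {Z} reaches {C,D,R,Y}.
Y ∈ reach(V|{Z}) ⇒ V ⊥̸ Y | {Z}.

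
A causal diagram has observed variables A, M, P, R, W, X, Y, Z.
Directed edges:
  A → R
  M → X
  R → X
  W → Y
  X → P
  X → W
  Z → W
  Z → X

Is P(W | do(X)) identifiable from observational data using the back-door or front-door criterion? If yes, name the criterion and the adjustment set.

desc(X)\{X}={P,W,Y}; candidates ⊆ {A,M,R,Z}.
size 0: {}; under {} X still reaches {A,M,R,W,Y,Z} ∋ W.
{Z}: X⊥W given {Z} in G with X→· removed — back-door holds.
P(W|do(X)) = Σ_{Z} P(W|X,Z)·P(Z).

P(W|do(X)): backdoor, adjust for {Z}.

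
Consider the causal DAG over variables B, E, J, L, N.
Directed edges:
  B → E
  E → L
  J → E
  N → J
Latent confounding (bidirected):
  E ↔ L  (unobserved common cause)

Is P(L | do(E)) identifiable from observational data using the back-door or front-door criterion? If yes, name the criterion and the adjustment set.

P(L|do(E)): not identifiable (no BD/FD set).

desc(E)\{E}={L}; candidates ⊆ {B,J,N}.
E↔L: latent back-door arc(s) into E.
size 0: {}; under {} E still reaches {B,J,L,N} ∋ L.
size 1: {B}, {J}, {N}; under {B} E still reaches {J,L,N} ∋ L.
size 2: {B,J}, {B,N}, {J,N}; under {B,J} E still reaches {L} ∋ L.
E↔L cannot be blocked by any observed set — no back-door set.
No mediator lies on a directed E→…→L path.
Neither criterion identifies P(L|do(E)) in this graph.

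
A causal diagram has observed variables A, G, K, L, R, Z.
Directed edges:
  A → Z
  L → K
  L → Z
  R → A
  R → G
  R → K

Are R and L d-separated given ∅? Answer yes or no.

Bayes-Ball from R | ∅ reaches {A,G,K,Z}.
L ∉ reach(R|∅) ⇒ R ⊥ L | ∅.

Yes — R ⊥ L | ∅.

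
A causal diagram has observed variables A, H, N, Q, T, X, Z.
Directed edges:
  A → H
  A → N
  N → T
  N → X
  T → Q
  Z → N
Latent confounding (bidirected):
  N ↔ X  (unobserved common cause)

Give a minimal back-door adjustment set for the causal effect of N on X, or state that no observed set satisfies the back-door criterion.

N→X: no observed back-door set.

desc(N)\{N}={Q,T,X}; candidates ⊆ {A,H,Z}.
N↔X: latent back-door arc(s) into N.
size 0: {}; under {} N still reaches {A,H,X,Z} ∋ X.
size 1: {A}, {H}, {Z}; under {A} N still reaches {X,Z} ∋ X.
size 2: {A,H}, {A,Z}, {H,Z}; under {A,H} N still reaches {X,Z} ∋ X.
N↔X cannot be blocked by any observed set — no back-door set.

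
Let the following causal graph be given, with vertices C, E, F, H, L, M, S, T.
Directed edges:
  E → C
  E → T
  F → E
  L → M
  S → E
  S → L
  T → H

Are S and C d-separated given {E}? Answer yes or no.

Yes — S ⊥ C | {E}.

Bayes-Ball from S | {E} reaches {F,L,M}.
C ∉ reach(S|{E}) ⇒ S ⊥ C | {E}.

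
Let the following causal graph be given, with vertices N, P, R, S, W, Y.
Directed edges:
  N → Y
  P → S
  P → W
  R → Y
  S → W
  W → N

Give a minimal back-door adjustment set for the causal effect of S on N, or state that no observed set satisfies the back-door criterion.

desc(S)\{S}={N,W,Y}; candidates ⊆ {P,R}.
size 0: {}; under {} S still reaches {N,P,W,Y} ∋ N.
{P}: S⊥N given {P} in G with S→· removed — back-door holds.

S→N: minimal back-door set {P}.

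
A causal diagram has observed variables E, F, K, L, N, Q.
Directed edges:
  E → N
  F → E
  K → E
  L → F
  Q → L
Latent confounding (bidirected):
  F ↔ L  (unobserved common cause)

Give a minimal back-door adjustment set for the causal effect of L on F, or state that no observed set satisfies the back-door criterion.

L→F: no observed back-door set.

desc(L)\{L}={E,F,N}; candidates ⊆ {K,Q}.
L↔F: latent back-door arc(s) into L.
size 0: {}; under {} L still reaches {E,F,N,Q} ∋ F.
size 1: {K}, {Q}; under {K} L still reaches {E,F,N,Q} ∋ F.
size 2: {K,Q}; under {K,Q} L still reaches {E,F,N} ∋ F.
L↔F cannot be blocked by any observed set — no back-door set.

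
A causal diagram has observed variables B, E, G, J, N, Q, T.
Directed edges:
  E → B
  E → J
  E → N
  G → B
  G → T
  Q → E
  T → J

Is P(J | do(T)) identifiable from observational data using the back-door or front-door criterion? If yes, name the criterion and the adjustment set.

desc(T)\{T}={J}; candidates ⊆ {B,E,G,N,Q}.
∅: T⊥J given ∅ in G with T→· removed — back-door holds.
P(J|do(T)) = P(J|T) — no adjustment needed.

P(J|do(T)): backdoor, adjust for ∅.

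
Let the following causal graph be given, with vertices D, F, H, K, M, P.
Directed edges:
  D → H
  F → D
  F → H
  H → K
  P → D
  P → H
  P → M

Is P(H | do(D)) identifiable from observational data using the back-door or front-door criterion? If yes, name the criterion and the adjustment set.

desc(D)\{D}={H,K}; candidates ⊆ {F,M,P}.
size 0: {}; under {} D still reaches {F,H,K,M,P} ∋ H.
size 1: {F}, {M}, {P}; under {F} D still reaches {H,K,M,P} ∋ H.
{F,P}: D⊥H given {F,P} in G with D→· removed — back-door holds.
P(H|do(D)) = Σ_{F,P} P(H|D,F,P)·P(F,P).

P(H|do(D)): backdoor, adjust for {F, P}.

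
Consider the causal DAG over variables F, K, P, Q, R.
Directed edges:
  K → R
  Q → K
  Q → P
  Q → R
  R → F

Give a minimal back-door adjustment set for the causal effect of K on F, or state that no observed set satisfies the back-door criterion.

K→F: minimal back-door set {Q}.

desc(K)\{K}={F,R}; candidates ⊆ {P,Q}.
size 0: {}; under {} K still reaches {F,P,Q,R} ∋ F.
{Q}: K⊥F given {Q} in G with K→· removed — back-door holds.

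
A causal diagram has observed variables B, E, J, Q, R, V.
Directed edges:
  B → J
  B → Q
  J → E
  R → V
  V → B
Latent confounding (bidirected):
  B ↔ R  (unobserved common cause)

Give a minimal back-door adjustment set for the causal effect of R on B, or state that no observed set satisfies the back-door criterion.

R→B: no observed back-door set.

desc(R)\{R}={B,E,J,Q,V}; candidates ⊆ {—}.
R↔B: latent back-door arc(s) into R.
size 0: {}; under {} R still reaches {B,E,J,Q} ∋ B.
R↔B cannot be blocked by any observed set — no back-door set.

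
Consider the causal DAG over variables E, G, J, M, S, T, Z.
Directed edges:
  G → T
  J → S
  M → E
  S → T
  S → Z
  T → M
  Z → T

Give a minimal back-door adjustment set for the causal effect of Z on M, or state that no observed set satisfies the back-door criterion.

Z→M: minimal back-door set {S}.

desc(Z)\{Z}={E,M,T}; candidates ⊆ {G,J,S}.
size 0: {}; under {} Z still reaches {E,J,M,S,T} ∋ M.
{S}: Z⊥M given {S} in G with Z→· removed — back-door holds.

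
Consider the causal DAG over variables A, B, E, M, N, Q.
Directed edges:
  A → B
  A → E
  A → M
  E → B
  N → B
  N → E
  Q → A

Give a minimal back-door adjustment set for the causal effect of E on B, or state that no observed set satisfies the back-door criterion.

E→B: minimal back-door set {A, N}.

desc(E)\{E}={B}; candidates ⊆ {A,M,N,Q}.
size 0: {}; under {} E still reaches {A,B,M,N,Q} ∋ B.
size 1: {A}, {M}, {N} …(+1); under {A} E still reaches {B,N} ∋ B.
{A,N}: E⊥B given {A,N} in G with E→· removed — back-door holds.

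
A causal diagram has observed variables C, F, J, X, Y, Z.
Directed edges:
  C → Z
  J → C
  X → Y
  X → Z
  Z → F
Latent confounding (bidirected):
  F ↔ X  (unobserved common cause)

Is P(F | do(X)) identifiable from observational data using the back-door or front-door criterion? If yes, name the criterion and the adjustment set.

desc(X)\{X}={F,Y,Z}; candidates ⊆ {C,J}.
X↔F: latent back-door arc(s) into X.
size 0: {}; under {} X still reaches {F} ∋ F.
size 1: {C}, {J}; under {C} X still reaches {F} ∋ F.
size 2: {C,J}; under {C,J} X still reaches {F} ∋ F.
X↔F cannot be blocked by any observed set — no back-door set.
{Z}: (i) intercepts every directed X→F path; (ii) no back-door X→{Z}; (iii) {X} blocks every back-door {Z}→F. Front-door holds.
P(F|do(X)) = Σ_{Z} P(Z|X) Σ_{X'} P(F|Z,X')P(X').

P(F|do(X)): frontdoor, adjust for {Z}.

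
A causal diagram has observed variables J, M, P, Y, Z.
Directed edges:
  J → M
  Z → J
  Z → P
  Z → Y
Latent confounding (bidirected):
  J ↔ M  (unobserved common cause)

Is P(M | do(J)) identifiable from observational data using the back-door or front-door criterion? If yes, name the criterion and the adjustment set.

desc(J)\{J}={M}; candidates ⊆ {P,Y,Z}.
J↔M: latent back-door arc(s) into J.
size 0: {}; under {} J still reaches {M,P,Y,Z} ∋ M.
size 1: {P}, {Y}, {Z}; under {P} J still reaches {M,Y,Z} ∋ M.
size 2: {P,Y}, {P,Z}, {Y,Z}; under {P,Y} J still reaches {M,Z} ∋ M.
J↔M cannot be blocked by any observed set — no back-door set.
No mediator lies on a directed J→…→M path.
Neither criterion identifies P(M|do(J)) in this graph.

P(M|do(J)): not identifiable (no BD/FD set).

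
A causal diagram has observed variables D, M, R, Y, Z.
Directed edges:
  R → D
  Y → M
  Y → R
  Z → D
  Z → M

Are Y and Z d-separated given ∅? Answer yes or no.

Yes — Y ⊥ Z | ∅.

Bayes-Ball from Y | ∅ reaches {D,M,R}.
Z ∉ reach(Y|∅) ⇒ Y ⊥ Z | ∅.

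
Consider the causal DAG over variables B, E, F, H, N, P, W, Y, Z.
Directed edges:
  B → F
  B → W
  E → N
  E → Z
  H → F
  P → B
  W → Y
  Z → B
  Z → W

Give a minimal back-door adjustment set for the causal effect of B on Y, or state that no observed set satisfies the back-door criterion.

B→Y: minimal back-door set {Z}.

desc(B)\{B}={F,W,Y}; candidates ⊆ {E,H,N,P,Z}.
size 0: {}; under {} B still reaches {E,N,P,W,Y,Z} ∋ Y.
{Z}: B⊥Y given {Z} in G with B→· removed — back-door holds.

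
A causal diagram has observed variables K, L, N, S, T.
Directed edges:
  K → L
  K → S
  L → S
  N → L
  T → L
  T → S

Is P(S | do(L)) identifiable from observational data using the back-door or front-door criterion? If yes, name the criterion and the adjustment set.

desc(L)\{L}={S}; candidates ⊆ {K,N,T}.
size 0: {}; under {} L still reaches {K,N,S,T} ∋ S.
size 1: {K}, {N}, {T}; under {K} L still reaches {N,S,T} ∋ S.
{K,T}: L⊥S given {K,T} in G with L→· removed — back-door holds.
P(S|do(L)) = Σ_{K,T} P(S|L,K,T)·P(K,T).

P(S|do(L)): backdoor, adjust for {K, T}.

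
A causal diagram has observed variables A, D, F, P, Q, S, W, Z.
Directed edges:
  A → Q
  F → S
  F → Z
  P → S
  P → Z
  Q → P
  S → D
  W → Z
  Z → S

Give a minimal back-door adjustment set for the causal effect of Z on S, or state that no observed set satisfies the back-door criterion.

desc(Z)\{Z}={D,S}; candidates ⊆ {A,F,P,Q,W}.
size 0: {}; under {} Z still reaches {A,D,F,P,Q,S,W} ∋ S.
size 1: {A}, {F}, {P} …(+2); under {A} Z still reaches {D,F,P,Q,S,W} ∋ S.
{F,P}: Z⊥S given {F,P} in G with Z→· removed — back-door holds.

Z→S: minimal back-door set {F, P}.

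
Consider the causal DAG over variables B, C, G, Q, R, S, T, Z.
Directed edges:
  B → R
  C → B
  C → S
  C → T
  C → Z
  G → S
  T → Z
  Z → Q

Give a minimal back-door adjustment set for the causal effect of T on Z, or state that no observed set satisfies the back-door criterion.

desc(T)\{T}={Q,Z}; candidates ⊆ {B,C,G,R,S}.
size 0: {}; under {} T still reaches {B,C,Q,R,S,Z} ∋ Z.
{C}: T⊥Z given {C} in G with T→· removed — back-door holds.

T→Z: minimal back-door set {C}.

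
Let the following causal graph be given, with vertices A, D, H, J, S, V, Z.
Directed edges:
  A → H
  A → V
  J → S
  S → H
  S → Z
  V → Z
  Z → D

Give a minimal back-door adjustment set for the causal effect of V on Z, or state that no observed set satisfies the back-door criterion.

desc(V)\{V}={D,Z}; candidates ⊆ {A,H,J,S}.
∅: V⊥Z given ∅ in G with V→· removed — back-door holds.

V→Z: minimal back-door set ∅.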